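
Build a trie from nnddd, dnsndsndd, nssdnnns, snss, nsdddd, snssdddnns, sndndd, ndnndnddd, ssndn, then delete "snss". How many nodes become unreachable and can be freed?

After clearing the end-marker at "snss", prune upward until reaching a node still needed by another word.
Every node on "snss" is still needed (e.g. by "snssdddnns"), so nothing is freed.
Nodes removed: 0

0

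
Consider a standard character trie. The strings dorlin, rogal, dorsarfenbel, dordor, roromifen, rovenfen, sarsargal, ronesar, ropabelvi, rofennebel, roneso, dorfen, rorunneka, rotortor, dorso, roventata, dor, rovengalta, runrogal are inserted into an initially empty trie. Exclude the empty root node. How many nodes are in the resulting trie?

98

Trace insertions, counting only characters that open a new branch:
  "dorlin" → 6 new (d, o, r, l, i, n)
  "rogal" → 5 new (r, o, g, a, l)
  "dorsarfenbel" → prefix "dor" already present; 9 new (s, a, r, f, e, n, b, e, l)
  "dordor" → prefix "dor" already present; 3 new (d, o, r)
  "roromifen" → prefix "ro" already present; 7 new (r, o, m, i, f, e, n)
  "rovenfen" → prefix "ro" already present; 6 new (v, e, n, f, e, n)
  "sarsargal" → 9 new (s, a, r, s, a, r, g, a, l)
  "ronesar" → prefix "ro" already present; 5 new (n, e, s, a, r)
  "ropabelvi" → prefix "ro" already present; 7 new (p, a, b, e, l, v, i)
  "rofennebel" → prefix "ro" already present; 8 new (f, e, n, n, e, b, e, l)
  "roneso" → prefix "rones" already present; 1 new (o)
  "dorfen" → prefix "dor" already present; 3 new (f, e, n)
  "rorunneka" → prefix "ror" already present; 6 new (u, n, n, e, k, a)
  "rotortor" → prefix "ro" already present; 6 new (t, o, r, t, o, r)
  "dorso" → prefix "dors" already present; 1 new (o)
  "roventata" → prefix "roven" already present; 4 new (t, a, t, a)
  "dor" → prefix "dor" already present; 0 new (none)
  "rovengalta" → prefix "roven" already present; 5 new (g, a, l, t, a)
  "runrogal" → prefix "r" already present; 7 new (u, n, r, o, g, a, l)
Total nodes = 6 + 5 + 9 + 3 + 7 + 6 + 9 + 5 + 7 + 8 + 1 + 3 + 6 + 6 + 1 + 4 + 0 + 5 + 7 = 98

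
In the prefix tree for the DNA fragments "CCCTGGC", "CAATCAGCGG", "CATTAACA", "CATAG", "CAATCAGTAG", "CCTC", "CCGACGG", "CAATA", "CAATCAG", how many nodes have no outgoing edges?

8

A leaf is a node with no children — equivalently, the end of a word that is not a proper prefix of any other stored word.
Those words: "CAATA", "CAATCAGCGG", "CAATCAGTAG", "CATAG", "CATTAACA", "CCCTGGC", "CCGACGG", "CCTC"
Leaf count: 8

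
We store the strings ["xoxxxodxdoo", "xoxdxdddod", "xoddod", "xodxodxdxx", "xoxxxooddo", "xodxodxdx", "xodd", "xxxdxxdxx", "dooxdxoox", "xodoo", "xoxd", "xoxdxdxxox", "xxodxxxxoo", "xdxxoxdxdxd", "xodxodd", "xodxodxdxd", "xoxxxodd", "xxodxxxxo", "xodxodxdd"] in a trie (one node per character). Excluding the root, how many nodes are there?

Trace insertions, counting only characters that open a new branch:
  "xoxxxodxdoo" → 11 new (x, o, x, x, x, o, d, x, d, o, o)
  "xoxdxdddod" → prefix "xox" already present; 7 new (d, x, d, d, d, o, d)
  "xoddod" → prefix "xo" already present; 4 new (d, d, o, d)
  "xodxodxdxx" → prefix "xod" already present; 7 new (x, o, d, x, d, x, x)
  "xoxxxooddo" → prefix "xoxxxo" already present; 4 new (o, d, d, o)
  "xodxodxdx" → prefix "xodxodxdx" already present; 0 new (none)
  "xodd" → prefix "xodd" already present; 0 new (none)
  "xxxdxxdxx" → prefix "x" already present; 8 new (x, x, d, x, x, d, x, x)
  "dooxdxoox" → 9 new (d, o, o, x, d, x, o, o, x)
  "xodoo" → prefix "xod" already present; 2 new (o, o)
  "xoxd" → prefix "xoxd" already present; 0 new (none)
  "xoxdxdxxox" → prefix "xoxdxd" already present; 4 new (x, x, o, x)
  "xxodxxxxoo" → prefix "xx" already present; 8 new (o, d, x, x, x, x, o, o)
  "xdxxoxdxdxd" → prefix "x" already present; 10 new (d, x, x, o, x, d, x, d, x, d)
  "xodxodd" → prefix "xodxod" already present; 1 new (d)
  "xodxodxdxd" → prefix "xodxodxdx" already present; 1 new (d)
  "xoxxxodd" → prefix "xoxxxod" already present; 1 new (d)
  "xxodxxxxo" → prefix "xxodxxxxo" already present; 0 new (none)
  "xodxodxdd" → prefix "xodxodxd" already present; 1 new (d)
Total nodes = 11 + 7 + 4 + 7 + 4 + 0 + 0 + 8 + 9 + 2 + 0 + 4 + 8 + 10 + 1 + 1 + 1 + 0 + 1 = 78

78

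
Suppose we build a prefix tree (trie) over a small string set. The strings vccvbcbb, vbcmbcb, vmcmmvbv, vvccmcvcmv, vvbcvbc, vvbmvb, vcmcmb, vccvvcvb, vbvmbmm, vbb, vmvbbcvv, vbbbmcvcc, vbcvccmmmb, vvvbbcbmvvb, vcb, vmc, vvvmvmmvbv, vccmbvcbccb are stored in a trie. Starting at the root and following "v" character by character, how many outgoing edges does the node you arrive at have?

Walk "v" from the root, arriving at one node.
Characters that immediately follow "v" among the stored strings: {b, c, m, v}.
That node has 4 child edges.

4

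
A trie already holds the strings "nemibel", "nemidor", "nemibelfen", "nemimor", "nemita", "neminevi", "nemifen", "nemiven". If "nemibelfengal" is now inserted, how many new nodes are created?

3

The longest prefix of "nemibelfengal" already in the trie is "nemibelfen" (length 10).
New nodes needed: |"nemibelfengal"| − 10 = 13 − 10 = 3.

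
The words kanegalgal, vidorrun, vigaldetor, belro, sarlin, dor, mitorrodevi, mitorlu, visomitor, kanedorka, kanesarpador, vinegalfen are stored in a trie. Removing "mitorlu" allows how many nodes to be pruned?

After clearing the end-marker at "mitorlu", prune upward until reaching a node still needed by another word.
The suffix "lu" (2 nodes) is used only by "mitorlu"; the node for "mitor" still has the child "r", so pruning stops there.
Nodes removed: 2

2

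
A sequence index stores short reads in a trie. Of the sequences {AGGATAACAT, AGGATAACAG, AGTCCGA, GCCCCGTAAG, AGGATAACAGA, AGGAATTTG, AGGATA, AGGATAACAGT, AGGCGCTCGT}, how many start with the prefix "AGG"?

7

Filter for entries beginning with "AGG":
Words under "AGG": AGGAATTTG, AGGATA, AGGATAACAG, AGGATAACAGA, AGGATAACAGT, AGGATAACAT, AGGCGCTCGT
Count: 7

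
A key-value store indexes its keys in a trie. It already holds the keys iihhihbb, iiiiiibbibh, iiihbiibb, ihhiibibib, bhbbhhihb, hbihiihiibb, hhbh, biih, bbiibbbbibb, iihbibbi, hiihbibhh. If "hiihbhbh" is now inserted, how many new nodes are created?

"hiihb" is already a path in the trie; the remaining "hbh" must be added.
So 8 − 5 = 3 new nodes.

3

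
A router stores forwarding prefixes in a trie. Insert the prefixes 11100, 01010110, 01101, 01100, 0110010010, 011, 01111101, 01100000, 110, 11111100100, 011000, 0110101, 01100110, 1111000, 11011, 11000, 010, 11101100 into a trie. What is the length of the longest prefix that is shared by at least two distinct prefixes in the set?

6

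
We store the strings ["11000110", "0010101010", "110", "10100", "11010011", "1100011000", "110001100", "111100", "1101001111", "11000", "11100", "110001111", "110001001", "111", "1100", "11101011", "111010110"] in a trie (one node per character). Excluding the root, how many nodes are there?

47

Count nodes per top-level branch (shared prefixes stored once):
  '0'-branch (0010101010): 10 nodes
  '1'-branch (10100, 110, 1100, 11000, 110001001, 11000110, 110001100, 1100011000, 110001111, 11010011, 1101001111, 111, 11100, 11101011, 111010110, 111100): 37 nodes
Sum: 47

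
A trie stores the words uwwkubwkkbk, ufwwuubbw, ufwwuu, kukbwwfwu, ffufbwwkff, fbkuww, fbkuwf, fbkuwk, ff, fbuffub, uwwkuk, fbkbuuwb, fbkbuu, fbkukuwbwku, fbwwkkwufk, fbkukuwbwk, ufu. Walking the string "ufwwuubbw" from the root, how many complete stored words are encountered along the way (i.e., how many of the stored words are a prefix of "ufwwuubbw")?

Check each prefix of "ufwwuubbw" against the stored set — each match is an end-marker on the path.
Prefixes of the query that are stored words: "ufwwuu", "ufwwuubbw"
Count: 2

2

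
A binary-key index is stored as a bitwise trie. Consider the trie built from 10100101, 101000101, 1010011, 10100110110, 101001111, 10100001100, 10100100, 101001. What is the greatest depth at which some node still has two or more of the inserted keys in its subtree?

Equivalently: take the maximum, over all pairs, of their longest common prefix length.
"10100100" and "10100101" agree on "1010010" (7 characters) before diverging; nothing deeper is shared.
Longest shared-prefix length: 7

7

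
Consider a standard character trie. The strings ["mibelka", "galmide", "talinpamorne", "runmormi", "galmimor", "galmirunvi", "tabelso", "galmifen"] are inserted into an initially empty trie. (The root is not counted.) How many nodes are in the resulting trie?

50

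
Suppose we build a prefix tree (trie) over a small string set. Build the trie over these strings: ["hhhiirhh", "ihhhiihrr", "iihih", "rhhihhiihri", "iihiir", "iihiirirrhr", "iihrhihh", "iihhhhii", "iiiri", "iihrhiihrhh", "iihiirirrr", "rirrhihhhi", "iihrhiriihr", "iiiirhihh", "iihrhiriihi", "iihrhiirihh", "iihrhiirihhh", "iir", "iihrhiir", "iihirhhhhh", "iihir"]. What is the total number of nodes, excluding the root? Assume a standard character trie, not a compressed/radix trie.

91

Trace insertions, counting only characters that open a new branch:
  "hhhiirhh" → 8 new (h, h, h, i, i, r, h, h)
  "ihhhiihrr" → 9 new (i, h, h, h, i, i, h, r, r)
  "iihih" → prefix "i" already present; 4 new (i, h, i, h)
  "rhhihhiihri" → 11 new (r, h, h, i, h, h, i, i, h, r, i)
  "iihiir" → prefix "iihi" already present; 2 new (i, r)
  "iihiirirrhr" → prefix "iihiir" already present; 5 new (i, r, r, h, r)
  "iihrhihh" → prefix "iih" already present; 5 new (r, h, i, h, h)
  "iihhhhii" → prefix "iih" already present; 5 new (h, h, h, i, i)
  "iiiri" → prefix "ii" already present; 3 new (i, r, i)
  "iihrhiihrhh" → prefix "iihrhi" already present; 5 new (i, h, r, h, h)
  "iihiirirrr" → prefix "iihiirirr" already present; 1 new (r)
  "rirrhihhhi" → prefix "r" already present; 9 new (i, r, r, h, i, h, h, h, i)
  "iihrhiriihr" → prefix "iihrhi" already present; 5 new (r, i, i, h, r)
  "iiiirhihh" → prefix "iii" already present; 6 new (i, r, h, i, h, h)
  "iihrhiriihi" → prefix "iihrhiriih" already present; 1 new (i)
  "iihrhiirihh" → prefix "iihrhii" already present; 4 new (r, i, h, h)
  "iihrhiirihhh" → prefix "iihrhiirihh" already present; 1 new (h)
  "iir" → prefix "ii" already present; 1 new (r)
  "iihrhiir" → prefix "iihrhiir" already present; 0 new (none)
  "iihirhhhhh" → prefix "iihi" already present; 6 new (r, h, h, h, h, h)
  "iihir" → prefix "iihir" already present; 0 new (none)
Total nodes = 8 + 9 + 4 + 11 + 2 + 5 + 5 + 5 + 3 + 5 + 1 + 9 + 5 + 6 + 1 + 4 + 1 + 1 + 0 + 6 + 0 = 91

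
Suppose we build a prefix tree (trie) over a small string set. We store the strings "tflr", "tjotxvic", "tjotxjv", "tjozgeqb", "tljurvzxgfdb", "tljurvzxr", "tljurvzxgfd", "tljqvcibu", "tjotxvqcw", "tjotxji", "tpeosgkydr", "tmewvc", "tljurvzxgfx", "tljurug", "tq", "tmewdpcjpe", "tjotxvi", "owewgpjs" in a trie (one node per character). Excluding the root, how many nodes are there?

Count nodes per top-level branch (shared prefixes stored once):
  'o'-branch (owewgpjs): 8 nodes
  't'-branch (tflr, tjotxji, tjotxjv, tjotxvi, tjotxvic, tjotxvqcw, tjozgeqb, tljqvcibu, tljurug, tljurvzxgfd, tljurvzxgfdb, tljurvzxgfx, tljurvzxr, tmewdpcjpe, tmewvc, tpeosgkydr, tq): 64 nodes
Sum: 72

72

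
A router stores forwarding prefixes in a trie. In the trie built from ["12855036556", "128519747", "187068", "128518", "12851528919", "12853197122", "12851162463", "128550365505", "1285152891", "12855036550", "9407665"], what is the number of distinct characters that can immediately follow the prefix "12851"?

Walk "12851" from the root, arriving at one node.
Distinct next characters after "12851": 1, 5, 8, 9.
That node has 4 child edges.

4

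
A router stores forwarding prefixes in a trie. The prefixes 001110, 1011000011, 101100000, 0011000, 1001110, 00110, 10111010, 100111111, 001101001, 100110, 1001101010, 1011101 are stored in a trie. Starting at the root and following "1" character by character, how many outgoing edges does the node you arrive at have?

Walk "1" from the root, arriving at one node.
Characters that immediately follow "1" among the stored strings: {0}.
That node has 1 child edge.

1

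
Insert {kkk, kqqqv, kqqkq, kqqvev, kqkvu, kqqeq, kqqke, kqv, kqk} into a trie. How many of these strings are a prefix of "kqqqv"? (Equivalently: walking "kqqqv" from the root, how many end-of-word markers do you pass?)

Traverse "kqqqv" character by character; count nodes along the way that are marked as word ends.
Prefixes of the query that are stored words: "kqqqv"
Count: 1

1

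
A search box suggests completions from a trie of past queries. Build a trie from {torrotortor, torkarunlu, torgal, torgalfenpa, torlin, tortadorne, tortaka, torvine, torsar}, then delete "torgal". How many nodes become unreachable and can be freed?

Walk "torgal" from the leaf back toward the root, removing each node that no remaining word uses.
Every node on "torgal" is still needed (e.g. by "torgalfenpa"), so nothing is freed.
Nodes removed: 0

0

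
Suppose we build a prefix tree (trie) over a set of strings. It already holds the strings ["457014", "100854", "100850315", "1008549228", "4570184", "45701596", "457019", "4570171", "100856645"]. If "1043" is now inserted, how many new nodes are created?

Walking "1043" from the root, the first 2 characters ("10") follow existing edges; "4" is the first miss.
New nodes needed: |"1043"| − 2 = 4 − 2 = 2.

2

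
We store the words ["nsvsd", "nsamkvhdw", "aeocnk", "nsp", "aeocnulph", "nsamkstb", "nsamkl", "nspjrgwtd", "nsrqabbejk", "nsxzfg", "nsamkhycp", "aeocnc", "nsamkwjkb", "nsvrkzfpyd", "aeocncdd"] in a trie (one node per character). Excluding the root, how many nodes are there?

Trace insertions, counting only characters that open a new branch:
  "nsvsd" → 5 new (n, s, v, s, d)
  "nsamkvhdw" → prefix "ns" already present; 7 new (a, m, k, v, h, d, w)
  "aeocnk" → 6 new (a, e, o, c, n, k)
  "nsp" → prefix "ns" already present; 1 new (p)
  "aeocnulph" → prefix "aeocn" already present; 4 new (u, l, p, h)
  "nsamkstb" → prefix "nsamk" already present; 3 new (s, t, b)
  "nsamkl" → prefix "nsamk" already present; 1 new (l)
  "nspjrgwtd" → prefix "nsp" already present; 6 new (j, r, g, w, t, d)
  "nsrqabbejk" → prefix "ns" already present; 8 new (r, q, a, b, b, e, j, k)
  "nsxzfg" → prefix "ns" already present; 4 new (x, z, f, g)
  "nsamkhycp" → prefix "nsamk" already present; 4 new (h, y, c, p)
  "aeocnc" → prefix "aeocn" already present; 1 new (c)
  "nsamkwjkb" → prefix "nsamk" already present; 4 new (w, j, k, b)
  "nsvrkzfpyd" → prefix "nsv" already present; 7 new (r, k, z, f, p, y, d)
  "aeocncdd" → prefix "aeocnc" already present; 2 new (d, d)
Total nodes = 5 + 7 + 6 + 1 + 4 + 3 + 1 + 6 + 8 + 4 + 4 + 1 + 4 + 7 + 2 = 63

63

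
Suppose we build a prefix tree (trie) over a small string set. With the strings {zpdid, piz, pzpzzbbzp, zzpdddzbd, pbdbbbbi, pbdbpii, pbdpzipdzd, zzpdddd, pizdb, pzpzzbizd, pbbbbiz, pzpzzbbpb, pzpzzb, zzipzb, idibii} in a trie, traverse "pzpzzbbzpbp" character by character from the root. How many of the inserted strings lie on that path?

2

Check each prefix of "pzpzzbbzpbp" against the stored set — each match is an end-marker on the path.
Prefixes of the query that are stored words: "pzpzzb", "pzpzzbbzp"
Count: 2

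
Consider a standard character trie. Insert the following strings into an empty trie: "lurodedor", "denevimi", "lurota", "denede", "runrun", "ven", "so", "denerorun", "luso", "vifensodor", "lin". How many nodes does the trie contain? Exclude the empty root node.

50

Trace insertions, counting only characters that open a new branch:
  "lurodedor" → 9 new (l, u, r, o, d, e, d, o, r)
  "denevimi" → 8 new (d, e, n, e, v, i, m, i)
  "lurota" → prefix "luro" already present; 2 new (t, a)
  "denede" → prefix "dene" already present; 2 new (d, e)
  "runrun" → 6 new (r, u, n, r, u, n)
  "ven" → 3 new (v, e, n)
  "so" → 2 new (s, o)
  "denerorun" → prefix "dene" already present; 5 new (r, o, r, u, n)
  "luso" → prefix "lu" already present; 2 new (s, o)
  "vifensodor" → prefix "v" already present; 9 new (i, f, e, n, s, o, d, o, r)
  "lin" → prefix "l" already present; 2 new (i, n)
Total nodes = 9 + 8 + 2 + 2 + 6 + 3 + 2 + 5 + 2 + 9 + 2 = 50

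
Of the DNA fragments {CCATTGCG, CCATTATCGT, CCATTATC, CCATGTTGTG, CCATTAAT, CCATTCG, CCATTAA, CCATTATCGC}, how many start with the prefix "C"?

8

Filter for entries beginning with "C":
Words under "C": CCATGTTGTG, CCATTAA, CCATTAAT, CCATTATC, CCATTATCGC, CCATTATCGT, CCATTCG, CCATTGCG
Count: 8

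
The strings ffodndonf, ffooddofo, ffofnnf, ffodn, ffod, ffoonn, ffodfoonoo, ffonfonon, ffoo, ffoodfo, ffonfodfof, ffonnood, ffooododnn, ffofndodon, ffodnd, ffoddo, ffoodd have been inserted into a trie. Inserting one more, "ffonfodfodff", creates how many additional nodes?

Walking "ffonfodfodff" from the root, the first 9 characters ("ffonfodfo") follow existing edges; "d" is the first miss.
So 12 − 9 = 3 new nodes.

3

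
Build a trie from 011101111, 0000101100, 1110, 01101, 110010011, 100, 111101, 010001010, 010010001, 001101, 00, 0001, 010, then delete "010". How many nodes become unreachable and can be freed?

A node on "010"'s path can go only if nothing else ends at it or branches off below it.
Every node on "010" is still needed (e.g. by "010001010"), so nothing is freed.
Nodes removed: 0

0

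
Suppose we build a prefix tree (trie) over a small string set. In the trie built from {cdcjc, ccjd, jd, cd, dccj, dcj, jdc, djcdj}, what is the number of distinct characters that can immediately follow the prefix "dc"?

Follow the path "dc" to its node, then look at its outgoing edges.
Distinct next characters after "dc": c, j.
That node has 2 child edges.

2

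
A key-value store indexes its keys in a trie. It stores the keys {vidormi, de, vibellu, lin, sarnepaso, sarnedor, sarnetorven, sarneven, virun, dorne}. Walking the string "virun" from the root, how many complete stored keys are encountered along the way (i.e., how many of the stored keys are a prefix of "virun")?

1

Check each prefix of "virun" against the stored set — each match is an end-marker on the path.
Prefixes of the query that are stored words: "virun"
Count: 1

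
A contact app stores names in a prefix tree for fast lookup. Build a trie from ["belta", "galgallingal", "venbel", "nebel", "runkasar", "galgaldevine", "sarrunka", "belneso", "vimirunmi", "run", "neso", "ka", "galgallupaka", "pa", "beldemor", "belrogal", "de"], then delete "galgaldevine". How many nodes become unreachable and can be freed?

6

A node on "galgaldevine"'s path can go only if nothing else ends at it or branches off below it.
The suffix "devine" (6 nodes) is used only by "galgaldevine"; the node for "galgal" still has the child "l", so pruning stops there.
Nodes removed: 6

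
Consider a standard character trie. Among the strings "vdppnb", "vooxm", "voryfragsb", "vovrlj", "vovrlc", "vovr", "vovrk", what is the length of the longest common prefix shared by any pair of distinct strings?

The deepest shared node is where two words last agree before diverging.
"vovrlc" and "vovrlj" agree on "vovrl" (5 characters) before diverging; nothing deeper is shared.
Longest shared-prefix length: 5

5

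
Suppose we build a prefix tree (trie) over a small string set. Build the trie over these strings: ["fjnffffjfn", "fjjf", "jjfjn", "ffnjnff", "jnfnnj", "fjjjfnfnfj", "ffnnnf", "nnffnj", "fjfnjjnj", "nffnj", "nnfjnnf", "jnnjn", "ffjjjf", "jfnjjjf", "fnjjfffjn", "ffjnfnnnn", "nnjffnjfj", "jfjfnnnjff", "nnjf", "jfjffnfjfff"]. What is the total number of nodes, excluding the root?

107

Trace insertions, counting only characters that open a new branch:
  "fjnffffjfn" → 10 new (f, j, n, f, f, f, f, j, f, n)
  "fjjf" → prefix "fj" already present; 2 new (j, f)
  "jjfjn" → 5 new (j, j, f, j, n)
  "ffnjnff" → prefix "f" already present; 6 new (f, n, j, n, f, f)
  "jnfnnj" → prefix "j" already present; 5 new (n, f, n, n, j)
  "fjjjfnfnfj" → prefix "fjj" already present; 7 new (j, f, n, f, n, f, j)
  "ffnnnf" → prefix "ffn" already present; 3 new (n, n, f)
  "nnffnj" → 6 new (n, n, f, f, n, j)
  "fjfnjjnj" → prefix "fj" already present; 6 new (f, n, j, j, n, j)
  "nffnj" → prefix "n" already present; 4 new (f, f, n, j)
  "nnfjnnf" → prefix "nnf" already present; 4 new (j, n, n, f)
  "jnnjn" → prefix "jn" already present; 3 new (n, j, n)
  "ffjjjf" → prefix "ff" already present; 4 new (j, j, j, f)
  "jfnjjjf" → prefix "j" already present; 6 new (f, n, j, j, j, f)
  "fnjjfffjn" → prefix "f" already present; 8 new (n, j, j, f, f, f, j, n)
  "ffjnfnnnn" → prefix "ffj" already present; 6 new (n, f, n, n, n, n)
  "nnjffnjfj" → prefix "nn" already present; 7 new (j, f, f, n, j, f, j)
  "jfjfnnnjff" → prefix "jf" already present; 8 new (j, f, n, n, n, j, f, f)
  "nnjf" → prefix "nnjf" already present; 0 new (none)
  "jfjffnfjfff" → prefix "jfjf" already present; 7 new (f, n, f, j, f, f, f)
Total nodes = 10 + 2 + 5 + 6 + 5 + 7 + 3 + 6 + 6 + 4 + 4 + 3 + 4 + 6 + 8 + 6 + 7 + 8 + 0 + 7 = 107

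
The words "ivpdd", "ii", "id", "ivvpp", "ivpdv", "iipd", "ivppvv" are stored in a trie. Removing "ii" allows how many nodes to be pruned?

0

Walk "ii" from the leaf back toward the root, removing each node that no remaining word uses.
Every node on "ii" is still needed (e.g. by "iipd"), so nothing is freed.
Nodes removed: 0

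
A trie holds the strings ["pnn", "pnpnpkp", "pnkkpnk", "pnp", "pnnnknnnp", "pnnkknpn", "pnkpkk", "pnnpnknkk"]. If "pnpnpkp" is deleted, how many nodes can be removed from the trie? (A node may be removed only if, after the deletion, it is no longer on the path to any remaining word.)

A node on "pnpnpkp"'s path can go only if nothing else ends at it or branches off below it.
The suffix "npkp" (4 nodes) is used only by "pnpnpkp"; "pnp" is itself a stored word, so pruning stops there.
Nodes removed: 4

4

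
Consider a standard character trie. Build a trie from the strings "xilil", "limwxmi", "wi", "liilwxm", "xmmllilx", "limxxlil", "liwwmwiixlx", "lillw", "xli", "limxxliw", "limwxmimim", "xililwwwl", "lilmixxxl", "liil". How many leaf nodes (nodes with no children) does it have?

11

Leaves are exactly the stored words that no other stored word extends.
Those words: "liilwxm", "lillw", "lilmixxxl", "limwxmimim", "limxxlil", "limxxliw", "liwwmwiixlx", "wi", "xililwwwl", "xli", "xmmllilx"
Leaf count: 11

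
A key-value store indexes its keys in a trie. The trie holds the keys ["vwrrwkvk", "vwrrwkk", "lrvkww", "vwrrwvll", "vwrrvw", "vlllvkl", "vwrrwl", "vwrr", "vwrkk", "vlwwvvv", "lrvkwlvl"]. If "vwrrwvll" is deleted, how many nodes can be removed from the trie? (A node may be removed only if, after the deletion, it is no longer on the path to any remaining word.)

3

Walk "vwrrwvll" from the leaf back toward the root, removing each node that no remaining word uses.
The suffix "vll" (3 nodes) is used only by "vwrrwvll"; the node for "vwrrw" still has the child "k", so pruning stops there.
Nodes removed: 3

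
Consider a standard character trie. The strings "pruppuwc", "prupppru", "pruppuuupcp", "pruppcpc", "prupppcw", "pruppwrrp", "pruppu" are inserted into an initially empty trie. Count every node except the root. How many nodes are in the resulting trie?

25

Trace insertions, counting only characters that open a new branch:
  "pruppuwc" → 8 new (p, r, u, p, p, u, w, c)
  "prupppru" → prefix "prupp" already present; 3 new (p, r, u)
  "pruppuuupcp" → prefix "pruppu" already present; 5 new (u, u, p, c, p)
  "pruppcpc" → prefix "prupp" already present; 3 new (c, p, c)
  "prupppcw" → prefix "pruppp" already present; 2 new (c, w)
  "pruppwrrp" → prefix "prupp" already present; 4 new (w, r, r, p)
  "pruppu" → prefix "pruppu" already present; 0 new (none)
Total nodes = 8 + 3 + 5 + 3 + 2 + 4 + 0 = 25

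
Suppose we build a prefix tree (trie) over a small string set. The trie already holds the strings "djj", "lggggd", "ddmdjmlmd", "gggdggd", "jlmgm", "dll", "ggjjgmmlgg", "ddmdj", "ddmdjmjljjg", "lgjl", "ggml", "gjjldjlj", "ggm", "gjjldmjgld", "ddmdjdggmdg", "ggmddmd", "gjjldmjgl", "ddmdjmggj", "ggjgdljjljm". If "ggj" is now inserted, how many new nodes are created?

0

Every character of "ggj" already lies on an existing path (it is a prefix of some stored word).
No new nodes are needed: 0.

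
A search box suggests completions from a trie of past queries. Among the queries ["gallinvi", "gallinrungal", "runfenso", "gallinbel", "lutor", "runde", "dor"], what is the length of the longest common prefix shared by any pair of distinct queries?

Equivalently: take the maximum, over all pairs, of their longest common prefix length.
"gallinbel" and "gallinrungal" agree on "gallin" (6 characters) before diverging; nothing deeper is shared.
Longest shared-prefix length: 6

6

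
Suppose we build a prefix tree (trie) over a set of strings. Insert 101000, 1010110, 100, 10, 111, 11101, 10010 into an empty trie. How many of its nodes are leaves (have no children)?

A leaf is a node with no children — equivalently, the end of a word that is not a proper prefix of any other stored word.
Those words: "10010", "101000", "1010110", "11101"
Leaf count: 4

4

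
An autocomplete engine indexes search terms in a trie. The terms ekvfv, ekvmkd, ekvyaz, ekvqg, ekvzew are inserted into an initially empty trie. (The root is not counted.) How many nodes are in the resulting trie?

16

Count nodes per top-level branch (shared prefixes stored once):
  'e'-branch (ekvfv, ekvmkd, ekvqg, ekvyaz, ekvzew): 16 nodes
Sum: 16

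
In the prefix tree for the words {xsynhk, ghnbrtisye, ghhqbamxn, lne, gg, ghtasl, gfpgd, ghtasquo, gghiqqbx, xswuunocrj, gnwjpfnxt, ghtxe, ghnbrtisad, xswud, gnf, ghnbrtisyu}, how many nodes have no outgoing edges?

15

A leaf is a node with no children — equivalently, the end of a word that is not a proper prefix of any other stored word.
Those words: "gfpgd", "gghiqqbx", "ghhqbamxn", "ghnbrtisad", "ghnbrtisye", "ghnbrtisyu", "ghtasl", "ghtasquo", "ghtxe", "gnf", "gnwjpfnxt", "lne", "xswud", "xswuunocrj", "xsynhk"
Leaf count: 15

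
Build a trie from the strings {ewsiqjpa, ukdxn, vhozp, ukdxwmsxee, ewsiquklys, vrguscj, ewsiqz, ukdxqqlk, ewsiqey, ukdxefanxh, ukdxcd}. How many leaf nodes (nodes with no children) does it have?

11

Leaves are exactly the stored words that no other stored word extends.
Those words: "ewsiqey", "ewsiqjpa", "ewsiquklys", "ewsiqz", "ukdxcd", "ukdxefanxh", "ukdxn", "ukdxqqlk", "ukdxwmsxee", "vhozp", "vrguscj"
Leaf count: 11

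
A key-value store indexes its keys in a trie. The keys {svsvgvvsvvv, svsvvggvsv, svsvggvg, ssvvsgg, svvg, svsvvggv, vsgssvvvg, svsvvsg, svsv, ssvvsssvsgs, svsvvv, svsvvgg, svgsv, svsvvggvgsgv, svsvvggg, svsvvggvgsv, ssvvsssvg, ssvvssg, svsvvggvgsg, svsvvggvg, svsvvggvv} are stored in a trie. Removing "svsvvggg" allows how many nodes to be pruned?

1

Walk "svsvvggg" from the leaf back toward the root, removing each node that no remaining word uses.
The suffix "g" (1 node) is used only by "svsvvggg"; the node for "svsvvgg" still has the child "v", so pruning stops there.
Nodes removed: 1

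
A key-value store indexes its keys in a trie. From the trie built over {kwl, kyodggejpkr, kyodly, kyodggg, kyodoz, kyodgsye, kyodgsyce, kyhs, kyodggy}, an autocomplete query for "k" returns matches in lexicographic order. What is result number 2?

Filter for "k…" and sort: "kwl", "kyhs", "kyodggejpkr", "kyodggg", "kyodggy", "kyodgsyce", "kyodgsye", "kyodly", "kyodoz"
Position 2: kyhs

kyhs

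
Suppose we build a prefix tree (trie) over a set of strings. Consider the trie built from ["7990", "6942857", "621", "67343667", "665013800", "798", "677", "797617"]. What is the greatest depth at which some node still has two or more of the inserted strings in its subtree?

The deepest shared node is where two words last agree before diverging.
e.g. "67343667" and "677" share the prefix "67" of length 2; no pair shares a longer one.
Longest shared-prefix length: 2

2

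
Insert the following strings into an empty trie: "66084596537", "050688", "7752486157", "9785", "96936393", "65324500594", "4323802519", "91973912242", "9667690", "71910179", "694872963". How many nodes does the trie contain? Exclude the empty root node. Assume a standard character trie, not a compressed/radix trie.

88

Insert word by word; a character creates a node only if that edge doesn't already exist:
  "66084596537" → 11 new (6, 6, 0, 8, 4, 5, 9, 6, 5, 3, 7)
  "050688" → 6 new (0, 5, 0, 6, 8, 8)
  "7752486157" → 10 new (7, 7, 5, 2, 4, 8, 6, 1, 5, 7)
  "9785" → 4 new (9, 7, 8, 5)
  "96936393" → prefix "9" already present; 7 new (6, 9, 3, 6, 3, 9, 3)
  "65324500594" → prefix "6" already present; 10 new (5, 3, 2, 4, 5, 0, 0, 5, 9, 4)
  "4323802519" → 10 new (4, 3, 2, 3, 8, 0, 2, 5, 1, 9)
  "91973912242" → prefix "9" already present; 10 new (1, 9, 7, 3, 9, 1, 2, 2, 4, 2)
  "9667690" → prefix "96" already present; 5 new (6, 7, 6, 9, 0)
  "71910179" → prefix "7" already present; 7 new (1, 9, 1, 0, 1, 7, 9)
  "694872963" → prefix "6" already present; 8 new (9, 4, 8, 7, 2, 9, 6, 3)
Total nodes = 11 + 6 + 10 + 4 + 7 + 10 + 10 + 10 + 5 + 7 + 8 = 88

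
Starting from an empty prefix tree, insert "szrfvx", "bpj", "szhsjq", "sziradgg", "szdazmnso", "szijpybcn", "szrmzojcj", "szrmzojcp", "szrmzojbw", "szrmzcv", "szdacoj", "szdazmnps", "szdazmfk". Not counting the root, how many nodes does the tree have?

Count nodes per top-level branch (shared prefixes stored once):
  'b'-branch (bpj): 3 nodes
  's'-branch (szdacoj, szdazmfk, szdazmnps, szdazmnso, szhsjq, szijpybcn, sziradgg, szrfvx, szrmzcv, szrmzojbw, szrmzojcj, szrmzojcp): 47 nodes
Sum: 50

50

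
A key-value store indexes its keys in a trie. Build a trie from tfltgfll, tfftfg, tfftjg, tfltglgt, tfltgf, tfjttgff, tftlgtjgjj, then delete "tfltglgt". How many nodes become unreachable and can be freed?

3

Walk "tfltglgt" from the leaf back toward the root, removing each node that no remaining word uses.
The suffix "lgt" (3 nodes) is used only by "tfltglgt"; the node for "tfltg" still has the child "f", so pruning stops there.
Nodes removed: 3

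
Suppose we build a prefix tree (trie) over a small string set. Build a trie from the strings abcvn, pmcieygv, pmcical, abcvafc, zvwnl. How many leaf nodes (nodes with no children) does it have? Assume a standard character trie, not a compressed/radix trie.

Leaves are exactly the stored words that no other stored word extends.
Those words: "abcvafc", "abcvn", "pmcical", "pmcieygv", "zvwnl"
Leaf count: 5

5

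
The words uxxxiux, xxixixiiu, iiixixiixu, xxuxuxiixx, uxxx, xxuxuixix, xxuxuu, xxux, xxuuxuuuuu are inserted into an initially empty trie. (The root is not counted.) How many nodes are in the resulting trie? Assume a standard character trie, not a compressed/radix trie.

46

For each word, the new-node count is its length minus the longest prefix already in the trie:
  "uxxxiux" → 7 new (u, x, x, x, i, u, x)
  "xxixixiiu" → 9 new (x, x, i, x, i, x, i, i, u)
  "iiixixiixu" → 10 new (i, i, i, x, i, x, i, i, x, u)
  "xxuxuxiixx" → prefix "xx" already present; 8 new (u, x, u, x, i, i, x, x)
  "uxxx" → prefix "uxxx" already present; 0 new (none)
  "xxuxuixix" → prefix "xxuxu" already present; 4 new (i, x, i, x)
  "xxuxuu" → prefix "xxuxu" already present; 1 new (u)
  "xxux" → prefix "xxux" already present; 0 new (none)
  "xxuuxuuuuu" → prefix "xxu" already present; 7 new (u, x, u, u, u, u, u)
Total nodes = 7 + 9 + 10 + 8 + 0 + 4 + 1 + 0 + 7 = 46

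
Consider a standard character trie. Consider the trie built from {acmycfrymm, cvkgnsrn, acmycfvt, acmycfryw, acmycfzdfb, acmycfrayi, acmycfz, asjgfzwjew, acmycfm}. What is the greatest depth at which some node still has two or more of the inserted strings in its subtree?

8

Look for the deepest trie node that still has at least two words in its subtree.
"acmycfrymm" and "acmycfryw" agree on "acmycfry" (8 characters) before diverging; nothing deeper is shared.
Longest shared-prefix length: 8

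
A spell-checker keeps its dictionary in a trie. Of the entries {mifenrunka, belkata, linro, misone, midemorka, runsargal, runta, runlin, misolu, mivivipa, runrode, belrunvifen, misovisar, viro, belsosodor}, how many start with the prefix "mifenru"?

1

Traverse to the node for "mifenru", then collect every word in that subtree.
Words under "mifenru": mifenrunka
Count: 1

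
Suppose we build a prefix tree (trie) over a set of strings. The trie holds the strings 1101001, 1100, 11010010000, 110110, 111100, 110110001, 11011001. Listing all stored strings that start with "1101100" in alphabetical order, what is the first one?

Words with prefix "1101100", in lexicographic order: "110110001", "11011001"
Position 1: 110110001

110110001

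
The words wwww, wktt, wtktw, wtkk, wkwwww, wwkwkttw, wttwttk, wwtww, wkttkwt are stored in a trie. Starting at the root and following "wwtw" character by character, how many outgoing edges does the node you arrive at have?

1

The children of the "wwtw" node are the distinct next characters among strings starting with "wwtw".
Distinct next characters after "wwtw": w.
That node has 1 child edge.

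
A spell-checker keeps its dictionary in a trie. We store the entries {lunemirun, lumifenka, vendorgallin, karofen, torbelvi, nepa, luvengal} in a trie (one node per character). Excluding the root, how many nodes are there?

53

Insert word by word; a character creates a node only if that edge doesn't already exist:
  "lunemirun" → 9 new (l, u, n, e, m, i, r, u, n)
  "lumifenka" → prefix "lu" already present; 7 new (m, i, f, e, n, k, a)
  "vendorgallin" → 12 new (v, e, n, d, o, r, g, a, l, l, i, n)
  "karofen" → 7 new (k, a, r, o, f, e, n)
  "torbelvi" → 8 new (t, o, r, b, e, l, v, i)
  "nepa" → 4 new (n, e, p, a)
  "luvengal" → prefix "lu" already present; 6 new (v, e, n, g, a, l)
Total nodes = 9 + 7 + 12 + 7 + 8 + 4 + 6 = 53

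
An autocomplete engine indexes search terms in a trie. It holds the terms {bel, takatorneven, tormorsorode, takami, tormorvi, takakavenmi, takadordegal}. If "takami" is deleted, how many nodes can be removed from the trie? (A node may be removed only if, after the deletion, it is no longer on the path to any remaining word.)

2

Walk "takami" from the leaf back toward the root, removing each node that no remaining word uses.
The suffix "mi" (2 nodes) is used only by "takami"; the node for "taka" still has the child "t", so pruning stops there.
Nodes removed: 2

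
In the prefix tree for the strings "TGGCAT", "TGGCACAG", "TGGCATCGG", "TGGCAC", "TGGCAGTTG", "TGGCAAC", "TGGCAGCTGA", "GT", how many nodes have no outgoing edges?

Leaves are exactly the stored words that no other stored word extends.
Those words: "GT", "TGGCAAC", "TGGCACAG", "TGGCAGCTGA", "TGGCAGTTG", "TGGCATCGG"
Leaf count: 6

6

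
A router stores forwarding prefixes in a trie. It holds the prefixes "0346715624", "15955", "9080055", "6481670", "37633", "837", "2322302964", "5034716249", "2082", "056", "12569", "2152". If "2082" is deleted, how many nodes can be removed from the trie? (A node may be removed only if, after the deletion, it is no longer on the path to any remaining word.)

3

A node on "2082"'s path can go only if nothing else ends at it or branches off below it.
The suffix "082" (3 nodes) is used only by "2082"; the node for "2" still has the child "3", so pruning stops there.
Nodes removed: 3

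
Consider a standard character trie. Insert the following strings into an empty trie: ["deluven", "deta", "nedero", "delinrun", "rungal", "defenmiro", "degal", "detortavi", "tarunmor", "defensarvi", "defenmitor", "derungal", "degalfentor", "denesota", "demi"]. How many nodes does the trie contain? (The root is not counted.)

Count nodes per top-level branch (shared prefixes stored once):
  'd'-branch (defenmiro, defenmitor, defensarvi, degal, degalfentor, delinrun, deluven, demi, denesota, derungal, deta, detortavi): 58 nodes
  'n'-branch (nedero): 6 nodes
  'r'-branch (rungal): 6 nodes
  't'-branch (tarunmor): 8 nodes
Sum: 78

78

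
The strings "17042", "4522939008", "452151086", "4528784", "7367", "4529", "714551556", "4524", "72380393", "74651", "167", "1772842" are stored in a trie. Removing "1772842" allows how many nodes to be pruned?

A node on "1772842"'s path can go only if nothing else ends at it or branches off below it.
The suffix "72842" (5 nodes) is used only by "1772842"; the node for "17" still has the child "0", so pruning stops there.
Nodes removed: 5

5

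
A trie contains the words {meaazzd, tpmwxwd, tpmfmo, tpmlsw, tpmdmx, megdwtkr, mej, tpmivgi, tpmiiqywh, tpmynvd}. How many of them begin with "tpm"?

Filter for entries beginning with "tpm":
Words under "tpm": tpmdmx, tpmfmo, tpmiiqywh, tpmivgi, tpmlsw, tpmwxwd, tpmynvd
Count: 7

7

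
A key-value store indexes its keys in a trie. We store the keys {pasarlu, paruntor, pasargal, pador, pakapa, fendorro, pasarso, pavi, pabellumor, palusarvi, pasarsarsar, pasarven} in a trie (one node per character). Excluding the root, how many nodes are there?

58

Count nodes per top-level branch (shared prefixes stored once):
  'f'-branch (fendorro): 8 nodes
  'p'-branch (pabellumor, pador, pakapa, palusarvi, paruntor, pasargal, pasarlu, pasarsarsar, pasarso, pasarven, pavi): 50 nodes
Sum: 58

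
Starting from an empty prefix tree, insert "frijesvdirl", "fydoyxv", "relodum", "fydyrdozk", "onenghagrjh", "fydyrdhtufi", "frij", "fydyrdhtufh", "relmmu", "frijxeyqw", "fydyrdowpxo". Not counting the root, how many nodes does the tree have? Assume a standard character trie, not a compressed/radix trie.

Count nodes per top-level branch (shared prefixes stored once):
  'f'-branch (frij, frijesvdirl, frijxeyqw, fydoyxv, fydyrdhtufh, fydyrdhtufi, fydyrdowpxo, fydyrdozk): 38 nodes
  'o'-branch (onenghagrjh): 11 nodes
  'r'-branch (relmmu, relodum): 10 nodes
Sum: 59

59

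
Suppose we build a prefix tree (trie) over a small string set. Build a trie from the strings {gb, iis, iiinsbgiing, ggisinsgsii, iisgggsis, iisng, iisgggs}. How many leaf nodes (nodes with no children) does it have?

Leaves are exactly the stored words that no other stored word extends.
Those words: "gb", "ggisinsgsii", "iiinsbgiing", "iisgggsis", "iisng"
Leaf count: 5

5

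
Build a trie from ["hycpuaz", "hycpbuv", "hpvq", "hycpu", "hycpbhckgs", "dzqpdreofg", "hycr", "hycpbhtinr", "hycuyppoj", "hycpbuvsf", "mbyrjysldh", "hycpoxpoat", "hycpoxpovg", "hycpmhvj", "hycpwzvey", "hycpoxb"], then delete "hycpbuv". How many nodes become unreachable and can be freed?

Walk "hycpbuv" from the leaf back toward the root, removing each node that no remaining word uses.
Every node on "hycpbuv" is still needed (e.g. by "hycpbuvsf"), so nothing is freed.
Nodes removed: 0

0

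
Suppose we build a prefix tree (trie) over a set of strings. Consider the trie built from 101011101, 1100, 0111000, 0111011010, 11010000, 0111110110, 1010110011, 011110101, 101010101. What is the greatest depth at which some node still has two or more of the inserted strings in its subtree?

Equivalently: take the maximum, over all pairs, of their longest common prefix length.
"1010110011" and "101011101" agree on "101011" (6 characters) before diverging; nothing deeper is shared.
Longest shared-prefix length: 6

6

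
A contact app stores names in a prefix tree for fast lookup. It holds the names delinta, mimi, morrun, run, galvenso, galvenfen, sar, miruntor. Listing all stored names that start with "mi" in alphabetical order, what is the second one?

Filter for "mi…" and sort: "mimi", "miruntor"
The 2nd is miruntor.

miruntor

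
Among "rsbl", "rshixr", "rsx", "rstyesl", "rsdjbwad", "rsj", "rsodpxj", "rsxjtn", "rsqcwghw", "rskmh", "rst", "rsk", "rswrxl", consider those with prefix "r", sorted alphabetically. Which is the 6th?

rskmh

DFS of the "r" subtree visits, in order: "rsbl", "rsdjbwad", "rshixr", "rsj", "rsk", "rskmh", "rsodpxj", "rsqcwghw", "rst", "rstyesl", "rswrxl", "rsx", "rsxjtn"
The 6th is rskmh.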